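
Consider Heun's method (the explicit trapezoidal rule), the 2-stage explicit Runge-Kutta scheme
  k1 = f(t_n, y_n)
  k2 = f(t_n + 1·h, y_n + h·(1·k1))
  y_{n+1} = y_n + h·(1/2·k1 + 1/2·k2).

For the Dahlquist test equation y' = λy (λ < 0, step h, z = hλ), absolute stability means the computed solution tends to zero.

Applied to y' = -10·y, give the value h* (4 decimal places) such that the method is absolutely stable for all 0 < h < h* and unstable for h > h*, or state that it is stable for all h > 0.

Test eqn y'=λy, z=hλ:
  order 2, 2-stage ⇒ R(z)=1+z+z^2/2
  (e.g. R(-0.33)=0.72445, |R|=0.72445)

Need |R(x)|<1, x<0.
x=-0.33: |R|=0.7245
|R(-2.21)|=1.2320 |R(-1.79)|=0.8121 |R(-1.25)|=0.5312
Bisect:
  x_lo=-2.7449 |R|=2.0224  x_hi=-0.2090 |R|=0.8129
  mid=-1.47693 |R|=0.61373 →hi
  mid=-2.11093 |R|=1.11708 →lo
  mid=-1.79393 |R|=0.81516 →hi
  mid=-1.95243 |R|=0.95356 →hi
  mid=-2.03168 |R|=1.03218 →lo
  mid=-1.99205 |R|=0.99208 →hi
  mid=-2.01186 |R|=1.01193 →lo
  mid=-2.00196 |R|=1.00196 →lo
  mid=-1.99700 |R|=0.99701 →hi
  mid=-1.99948 |R|=0.99948 →hi
  ...
  [-2.00010,-1.99995] ⇒ x*=-2.0000
Interval (-2.0000, 0).

(-2.0000,0); λ=-10 ⇒ h* = 0.2000.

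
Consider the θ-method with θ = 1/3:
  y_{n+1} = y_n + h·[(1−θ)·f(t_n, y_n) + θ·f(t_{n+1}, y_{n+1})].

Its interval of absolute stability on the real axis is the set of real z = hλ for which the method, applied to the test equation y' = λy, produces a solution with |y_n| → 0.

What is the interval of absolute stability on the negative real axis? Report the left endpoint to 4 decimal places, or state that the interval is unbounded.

Set f=λy, z=hλ:
  y_{n+1} = y_n + z·[2/3·y_n + 1/3·y_{n+1}] ⇒ (1 − 1/3z)y_{n+1} = (1 + 2/3z)y_n
  Hence R(z) = (1 + 2/3z)/(1 − 1/3z).

Boundary: |R(x)|=1, x<0.
x=-0.64: |R|=0.4725
R=−1: 1+2/3x = −1+1/3x ⇒ -1/3x=2 ⇒ x=2/(-1/3)=-6.0000
Confirm numerically:
  x=-4.547: |R|=0.80747 <1
  x=-4.245: |R|=0.75776 <1
  x=-3.658: |R|=0.64824 <1
  x=-6.568: |R|=1.05936 >1
  x=-6.243: |R|=1.02629 >1
  x=-6.074: |R|=1.00816 >1
Stable set (-6.0000, 0).

(-6.0000, 0).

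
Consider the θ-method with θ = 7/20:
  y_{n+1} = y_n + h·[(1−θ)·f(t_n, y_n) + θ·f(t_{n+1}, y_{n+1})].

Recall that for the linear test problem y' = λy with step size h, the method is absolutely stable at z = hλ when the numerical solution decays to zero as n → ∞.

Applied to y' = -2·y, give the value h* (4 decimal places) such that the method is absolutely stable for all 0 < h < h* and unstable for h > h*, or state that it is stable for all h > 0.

(-6.6667,0); λ=-2 ⇒ h* = (20/3)/2 = 3.3333.

Set f=λy, z=hλ:
  y_{n+1} = y_n + z·[13/20·y_n + 7/20·y_{n+1}] ⇒ (1 − 7/20z)y_{n+1} = (1 + 13/20z)y_n
  so R(z) = (1 + 13/20z)/(1 − 7/20z).

Solve |R(x)|<1 on ℝ⁻.
x=-1.65: |R|=0.0460
R=−1: 1+13/20x = −1+7/20x ⇒ -3/10x=2 ⇒ x=2/(-3/10)=-6.6667
Confirm numerically:
  x=-6.388: |R|=0.97416 <1
  x=-5.917: |R|=0.92677 <1
  x=-4.548: |R|=0.75477 <1
  x=-3.172: |R|=0.50318 <1
  x=-7.146: |R|=1.04107 >1
  x=-6.884: |R|=1.01912 >1
Stable set (-6.6667, 0).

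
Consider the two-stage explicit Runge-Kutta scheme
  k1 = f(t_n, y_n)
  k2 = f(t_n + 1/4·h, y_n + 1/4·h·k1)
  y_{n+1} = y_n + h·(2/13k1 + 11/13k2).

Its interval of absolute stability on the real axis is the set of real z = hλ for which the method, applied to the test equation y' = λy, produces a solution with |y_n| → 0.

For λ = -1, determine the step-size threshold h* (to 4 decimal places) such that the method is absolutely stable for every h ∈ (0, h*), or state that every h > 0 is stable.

Test eqn y'=λy, z=hλ:
  k1=λy_n ⇒ h·k1=z·y_n;  k2=λ(1+1/4z)y_n ⇒ h·k2=z(1+1/4z)y_n
  y_{n+1}/y_n = 1 + 2/13z + 11/13z(1+1/4z) = 1 + z + 11/52z²
  so R(z) = 1 + z + 11/52z².

Find x<0 with |R(x)|<1.
x=-0.31: |R|=0.7103
R=1: x+11/52x²=0 ⇒ x=−52/11=-4.7273; min R=1−1/(4·11/52)=-0.1818>−1
Confirm numerically:
  x=-4.272: |R|=0.58857 <1
  x=-3.638: |R|=0.16172 <1
  x=-3.397: |R|=0.04407 <1
  x=-2.039: |R|=0.15952 <1
  x=-4.843: |R|=1.11856 >1
  x=-4.817: |R|=1.09143 >1
Interval (-4.7273, 0).

(-4.7273,0); λ=-1 ⇒ h* = (52/11)/1 = 4.7273.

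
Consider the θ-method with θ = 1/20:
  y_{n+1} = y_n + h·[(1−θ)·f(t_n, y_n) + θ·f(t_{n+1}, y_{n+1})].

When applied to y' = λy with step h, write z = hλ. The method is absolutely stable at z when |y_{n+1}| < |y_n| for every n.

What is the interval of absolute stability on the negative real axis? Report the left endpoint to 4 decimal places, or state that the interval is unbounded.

On y'=λy, z=hλ:
  y_{n+1} = y_n + z·[19/20·y_n + 1/20·y_{n+1}] ⇒ (1 − 1/20z)y_{n+1} = (1 + 19/20z)y_n
  R(z) = (1 + 19/20z)/(1 − 1/20z).

Need |R(x)|<1, x<0.
x=-1.19: |R|=0.1232
R=−1: 1+19/20x = −1+1/20x ⇒ -9/10x=2 ⇒ x=2/(-9/10)=-2.2222
Confirm numerically:
  x=-2.063: |R|=0.87010 <1
  x=-1.904: |R|=0.73850 <1
  x=-1.737: |R|=0.59820 <1
  x=-2.759: |R|=1.42454 >1
  x=-2.615: |R|=1.31262 >1
  x=-2.577: |R|=1.28285 >1
Interval (-2.2222, 0).

(-2.2222, 0).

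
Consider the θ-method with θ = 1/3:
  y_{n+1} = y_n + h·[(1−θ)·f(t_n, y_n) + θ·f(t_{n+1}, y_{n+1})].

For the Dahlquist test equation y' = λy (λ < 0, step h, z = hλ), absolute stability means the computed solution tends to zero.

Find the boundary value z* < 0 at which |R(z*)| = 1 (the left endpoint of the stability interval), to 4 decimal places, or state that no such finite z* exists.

left endpoint -6.0000.

On y'=λy, z=hλ:
  y_{n+1} = y_n + z·[2/3·y_n + 1/3·y_{n+1}] ⇒ (1 − 1/3z)y_{n+1} = (1 + 2/3z)y_n
  ⇒ R(z) = (1 + 2/3z)/(1 − 1/3z).

Need |R(x)|<1, x<0.
x=-0.48: |R|=0.5862
R=−1: 1+2/3x = −1+1/3x ⇒ -1/3x=2 ⇒ x=2/(-1/3)=-6.0000
Confirm numerically:
  x=-4.903: |R|=0.86119 <1
  x=-4.272: |R|=0.76238 <1
  x=-3.756: |R|=0.66785 <1
  x=-3.182: |R|=0.54416 <1
  x=-6.307: |R|=1.03299 >1
  x=-6.269: |R|=1.02902 >1
  x=-6.063: |R|=1.00695 >1
So |R|<1 on (-6.0000, 0).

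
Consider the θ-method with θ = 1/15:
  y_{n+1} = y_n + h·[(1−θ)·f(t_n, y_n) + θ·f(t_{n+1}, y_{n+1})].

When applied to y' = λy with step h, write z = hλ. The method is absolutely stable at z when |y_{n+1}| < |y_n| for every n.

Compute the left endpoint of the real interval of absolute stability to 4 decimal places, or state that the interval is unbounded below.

With y'=λy (z=hλ):
  y_{n+1} = y_n + z·[14/15·y_n + 1/15·y_{n+1}] ⇒ (1 − 1/15z)y_{n+1} = (1 + 14/15z)y_n
  R(z) = (1 + 14/15z)/(1 − 1/15z).

Find x<0 with |R(x)|<1.
x=-0.43: |R|=0.5820
R=−1: 1+14/15x = −1+1/15x ⇒ -13/15x=2 ⇒ x=2/(-13/15)=-2.3077
Confirm numerically:
  x=-1.587: |R|=0.43516 <1
  x=-1.313: |R|=0.20732 <1
  x=-0.978: |R|=0.08186 <1
  x=-0.927: |R|=0.12695 <1
  x=-2.902: |R|=1.43157 >1
  x=-2.711: |R|=1.29603 >1
  x=-2.466: |R|=1.11783 >1
Interval (-2.3077, 0).

z* = -2.3077.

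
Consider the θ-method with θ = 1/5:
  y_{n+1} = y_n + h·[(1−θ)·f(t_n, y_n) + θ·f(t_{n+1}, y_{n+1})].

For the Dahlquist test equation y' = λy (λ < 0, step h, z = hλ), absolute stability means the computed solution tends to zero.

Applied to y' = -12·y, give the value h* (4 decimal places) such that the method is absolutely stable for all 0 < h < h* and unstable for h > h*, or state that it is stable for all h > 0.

Test eqn y'=λy, z=hλ:
  y_{n+1} = y_n + z·[4/5·y_n + 1/5·y_{n+1}] ⇒ (1 − 1/5z)y_{n+1} = (1 + 4/5z)y_n
  ⇒ R(z) = (1 + 4/5z)/(1 − 1/5z).

Need |R(x)|<1, x<0.
x=-0.94: |R|=0.2088
R=−1: 1+4/5x = −1+1/5x ⇒ -3/5x=2 ⇒ x=2/(-3/5)=-3.3333
Confirm numerically:
  x=-2.398: |R|=0.62071 <1
  x=-2.349: |R|=0.59818 <1
  x=-1.965: |R|=0.41062 <1
  x=-3.894: |R|=1.18912 >1
  x=-3.507: |R|=1.06124 >1
Stable set (-3.3333, 0).

(-3.3333,0); λ=-12 ⇒ h* = (10/3)/12 = 0.2778.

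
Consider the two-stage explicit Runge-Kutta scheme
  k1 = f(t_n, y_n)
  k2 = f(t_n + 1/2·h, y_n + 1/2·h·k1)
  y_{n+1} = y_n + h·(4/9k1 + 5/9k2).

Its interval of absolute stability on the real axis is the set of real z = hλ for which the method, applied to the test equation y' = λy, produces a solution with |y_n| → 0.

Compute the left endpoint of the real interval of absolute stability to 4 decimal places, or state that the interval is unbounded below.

With y'=λy (z=hλ):
  k1=λy_n ⇒ h·k1=z·y_n;  k2=λ(1+1/2z)y_n ⇒ h·k2=z(1+1/2z)y_n
  y_{n+1}/y_n = 1 + 4/9z + 5/9z(1+1/2z) = 1 + z + 5/18z²
  R(z) = 1 + z + 5/18z².

Need |R(x)|<1, x<0.
x=-0.59: |R|=0.5067
R=1: x+5/18x²=0 ⇒ x=−18/5=-3.6000; min R=1−1/(4·5/18)=0.1000>−1
Confirm numerically:
  x=-3.175: |R|=0.62517 <1
  x=-3.073: |R|=0.55015 <1
  x=-2.702: |R|=0.32600 <1
  x=-1.505: |R|=0.12417 <1
  x=-4.136: |R|=1.61580 >1
  x=-3.971: |R|=1.40923 >1
  x=-3.928: |R|=1.35788 >1
Stable set (-3.6000, 0).

z* = -3.6000.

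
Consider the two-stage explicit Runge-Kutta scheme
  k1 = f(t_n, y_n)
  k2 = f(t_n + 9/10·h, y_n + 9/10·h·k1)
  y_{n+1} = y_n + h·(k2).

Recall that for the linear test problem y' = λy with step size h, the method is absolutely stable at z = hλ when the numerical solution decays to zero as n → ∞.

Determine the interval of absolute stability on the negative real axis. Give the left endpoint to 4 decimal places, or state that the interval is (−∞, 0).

On y'=λy, z=hλ:
  k1=λy_n ⇒ h·k1=z·y_n;  k2=λ(1+9/10z)y_n ⇒ h·k2=z(1+9/10z)y_n
  y_{n+1}/y_n = 1 + z(1+9/10z) = 1 + z + 9/10z²
  Hence R(z) = 1 + z + 9/10z².

Find x<0 with |R(x)|<1.
x=-1.62: |R|=1.7420
R=1: x+9/10x²=0 ⇒ x=−10/9=-1.1111; min R=1−1/(4·9/10)=0.7222>−1
Confirm numerically:
  x=-0.894: |R|=0.82531 <1
  x=-0.833: |R|=0.79150 <1
  x=-0.584: |R|=0.72295 <1
  x=-0.446: |R|=0.73302 <1
  x=-1.512: |R|=1.54553 >1
  x=-1.233: |R|=1.13526 >1
Stable set (-1.1111, 0).

z∈(-1.1111,0).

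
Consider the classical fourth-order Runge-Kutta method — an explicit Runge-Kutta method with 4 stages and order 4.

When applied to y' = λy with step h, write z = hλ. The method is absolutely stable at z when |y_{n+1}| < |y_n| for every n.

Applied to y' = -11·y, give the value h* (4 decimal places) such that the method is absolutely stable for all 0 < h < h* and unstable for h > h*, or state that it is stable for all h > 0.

(-2.7853,0); λ=-11 ⇒ h* = 0.2532.

With y'=λy (z=hλ):
  order 4, 4-stage ⇒ R(z)=1+z+z^2/2+z^3/6+z^4/24
  (e.g. R(-1.07)=0.35289, |R|=0.35289)

Find x<0 with |R(x)|<1.
x=-1.07: |R|=0.3529
|R(-2.78)|=0.9920 |R(-1.9)|=0.3048 |R(-0.95)|=0.3923
Bisect:
  x_lo=-3.6069 |R|=3.1294  x_hi=-0.0591 |R|=0.9426
  mid=-1.83301 |R|=0.29087 →hi
  mid=-2.71996 |R|=0.90588 →hi
  mid=-3.16344 |R|=1.73674 →lo
  mid=-2.94170 |R|=1.26258 →lo
  mid=-2.83083 |R|=1.07085 →lo
  mid=-2.77539 |R|=0.98518 →hi
  mid=-2.80311 |R|=1.02720 →lo
  mid=-2.78925 |R|=1.00599 →lo
  ...
  [-2.78536,-2.78514] ⇒ x*=-2.7853
Stable set (-2.7853, 0).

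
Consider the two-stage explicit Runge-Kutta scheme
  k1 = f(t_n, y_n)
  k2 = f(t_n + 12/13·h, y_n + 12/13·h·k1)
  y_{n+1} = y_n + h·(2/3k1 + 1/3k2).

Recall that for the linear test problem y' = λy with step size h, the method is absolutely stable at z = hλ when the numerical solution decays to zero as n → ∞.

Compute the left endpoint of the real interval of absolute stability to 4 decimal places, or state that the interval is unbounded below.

On y'=λy, z=hλ:
  k1=λy_n ⇒ h·k1=z·y_n;  k2=λ(1+12/13z)y_n ⇒ h·k2=z(1+12/13z)y_n
  y_{n+1}/y_n = 1 + 2/3z + 1/3z(1+12/13z) = 1 + z + 4/13z²
  so R(z) = 1 + z + 4/13z².

Boundary: |R(x)|=1, x<0.
x=-0.9: |R|=0.3492
R=1: x+4/13x²=0 ⇒ x=−13/4=-3.2500; min R=1−1/(4·4/13)=0.1875>−1
Confirm numerically:
  x=-2.479: |R|=0.41190 <1
  x=-2.116: |R|=0.26168 <1
  x=-1.670: |R|=0.18812 <1
  x=-3.735: |R|=1.55738 >1
  x=-3.329: |R|=1.08092 >1
So |R|<1 on (-3.2500, 0).

left endpoint -3.2500.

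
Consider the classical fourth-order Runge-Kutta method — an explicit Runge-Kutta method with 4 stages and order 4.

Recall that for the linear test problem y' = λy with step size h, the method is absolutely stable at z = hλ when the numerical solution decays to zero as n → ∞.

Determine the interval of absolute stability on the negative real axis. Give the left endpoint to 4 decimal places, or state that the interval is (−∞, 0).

z∈(-2.7853,0).

Set f=λy, z=hλ:
  order 4, 4-stage ⇒ R(z)=1+z+z^2/2+z^3/6+z^4/24
  (e.g. R(-1.15)=0.33065, |R|=0.33065)

Need |R(x)|<1, x<0.
x=-1.15: |R|=0.3306
|R(-3.1)|=1.5878 |R(-2.62)|=0.7781 |R(-1)|=0.3750
Bisect:
  x_lo=-3.4943 |R|=2.7119  x_hi=-0.0629 |R|=0.9390
  mid=-1.77863 |R|=0.28234 →hi
  mid=-2.63648 |R|=0.79786 →hi
  mid=-3.06540 |R|=1.51125 →lo
  mid=-2.85094 |R|=1.10357 →lo
  mid=-2.74371 |R|=0.93910 →hi
  mid=-2.79733 |R|=1.01829 →lo
  mid=-2.77052 |R|=0.97795 →hi
  mid=-2.78392 |R|=0.99794 →hi
  mid=-2.79062 |R|=1.00807 →lo
  mid=-2.78727 |R|=1.00299 →lo
  ...
  [-2.78539,-2.78518] ⇒ x*=-2.7853
Stable set (-2.7853, 0).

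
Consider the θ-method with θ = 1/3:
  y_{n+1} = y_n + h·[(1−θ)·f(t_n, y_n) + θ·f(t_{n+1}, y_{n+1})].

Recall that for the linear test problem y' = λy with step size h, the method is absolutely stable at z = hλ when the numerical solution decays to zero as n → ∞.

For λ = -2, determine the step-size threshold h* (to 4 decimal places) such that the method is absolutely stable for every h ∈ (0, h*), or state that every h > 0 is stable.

(-6.0000,0); λ=-2 ⇒ h* = (6)/2 = 3.0000.

With y'=λy (z=hλ):
  y_{n+1} = y_n + z·[2/3·y_n + 1/3·y_{n+1}] ⇒ (1 − 1/3z)y_{n+1} = (1 + 2/3z)y_n
  ⇒ R(z) = (1 + 2/3z)/(1 − 1/3z).

Solve |R(x)|<1 on ℝ⁻.
x=-1.31: |R|=0.0882
R=−1: 1+2/3x = −1+1/3x ⇒ -1/3x=2 ⇒ x=2/(-1/3)=-6.0000
Confirm numerically:
  x=-4.223: |R|=0.75398 <1
  x=-4.040: |R|=0.72159 <1
  x=-2.455: |R|=0.35014 <1
  x=-6.456: |R|=1.04822 >1
  x=-6.408: |R|=1.04337 >1
  x=-6.225: |R|=1.02439 >1
Stable set (-6.0000, 0).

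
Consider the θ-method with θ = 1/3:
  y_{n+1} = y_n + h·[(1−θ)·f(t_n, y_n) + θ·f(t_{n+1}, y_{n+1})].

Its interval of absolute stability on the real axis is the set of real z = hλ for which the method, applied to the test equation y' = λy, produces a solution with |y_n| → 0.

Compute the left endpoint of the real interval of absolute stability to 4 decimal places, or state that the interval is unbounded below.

With y'=λy (z=hλ):
  y_{n+1} = y_n + z·[2/3·y_n + 1/3·y_{n+1}] ⇒ (1 − 1/3z)y_{n+1} = (1 + 2/3z)y_n
  ⇒ R(z) = (1 + 2/3z)/(1 − 1/3z).

Need |R(x)|<1, x<0.
x=-0.54: |R|=0.5424
R=−1: 1+2/3x = −1+1/3x ⇒ -1/3x=2 ⇒ x=2/(-1/3)=-6.0000
Confirm numerically:
  x=-5.884: |R|=0.98694 <1
  x=-4.696: |R|=0.83056 <1
  x=-3.908: |R|=0.69716 <1
  x=-6.138: |R|=1.01510 >1
  x=-6.072: |R|=1.00794 >1
  x=-6.044: |R|=1.00487 >1
Stable set (-6.0000, 0).

z* = -6.0000.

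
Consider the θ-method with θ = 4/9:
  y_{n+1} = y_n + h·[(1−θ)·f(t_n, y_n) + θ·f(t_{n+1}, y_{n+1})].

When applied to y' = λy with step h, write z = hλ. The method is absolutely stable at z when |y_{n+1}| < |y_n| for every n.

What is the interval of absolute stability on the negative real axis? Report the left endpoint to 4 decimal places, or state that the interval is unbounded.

z∈(-18.0000,0).

On y'=λy, z=hλ:
  y_{n+1} = y_n + z·[5/9·y_n + 4/9·y_{n+1}] ⇒ (1 − 4/9z)y_{n+1} = (1 + 5/9z)y_n
  R(z) = (1 + 5/9z)/(1 − 4/9z).

Boundary: |R(x)|=1, x<0.
x=-1.69: |R|=0.0349
R=−1: 1+5/9x = −1+4/9x ⇒ -1/9x=2 ⇒ x=2/(-1/9)=-18.0000
Confirm numerically:
  x=-17.926: |R|=0.99908 <1
  x=-15.970: |R|=0.97215 <1
  x=-10.955: |R|=0.86662 <1
  x=-18.472: |R|=1.00569 >1
  x=-18.104: |R|=1.00128 >1
Interval (-18.0000, 0).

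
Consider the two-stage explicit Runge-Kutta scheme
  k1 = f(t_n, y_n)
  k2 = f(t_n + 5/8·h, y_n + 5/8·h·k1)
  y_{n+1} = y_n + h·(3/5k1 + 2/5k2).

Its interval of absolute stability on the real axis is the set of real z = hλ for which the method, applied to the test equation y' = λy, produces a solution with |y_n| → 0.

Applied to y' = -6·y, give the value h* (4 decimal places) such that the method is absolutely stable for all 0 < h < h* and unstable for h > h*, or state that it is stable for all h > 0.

(-4.0000,0); λ=-6 ⇒ h* = (4)/6 = 0.6667.

With y'=λy (z=hλ):
  k1=λy_n ⇒ h·k1=z·y_n;  k2=λ(1+5/8z)y_n ⇒ h·k2=z(1+5/8z)y_n
  y_{n+1}/y_n = 1 + 3/5z + 2/5z(1+5/8z) = 1 + z + 1/4z²
  ⇒ R(z) = 1 + z + 1/4z².

Solve |R(x)|<1 on ℝ⁻.
x=-0.75: |R|=0.3906
R=1: x+1/4x²=0 ⇒ x=−4=-4.0000; min R=1−1/(4·1/4)=0.0000>−1
Confirm numerically:
  x=-3.923: |R|=0.92448 <1
  x=-2.454: |R|=0.05153 <1
  x=-2.406: |R|=0.04121 <1
  x=-2.013: |R|=0.00004 <1
  x=-4.519: |R|=1.58634 >1
  x=-4.508: |R|=1.57252 >1
  x=-4.454: |R|=1.50553 >1
Interval (-4.0000, 0).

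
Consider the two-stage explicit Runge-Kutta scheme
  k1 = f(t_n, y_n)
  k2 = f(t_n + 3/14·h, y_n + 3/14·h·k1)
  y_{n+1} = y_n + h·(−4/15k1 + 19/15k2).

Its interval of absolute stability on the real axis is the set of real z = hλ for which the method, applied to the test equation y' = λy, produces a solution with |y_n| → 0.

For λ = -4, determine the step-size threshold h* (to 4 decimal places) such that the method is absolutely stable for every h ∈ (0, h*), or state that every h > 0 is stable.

(-3.6842,0); λ=-4 ⇒ h* = (70/19)/4 = 0.9211.

On y'=λy, z=hλ:
  k1=λy_n ⇒ h·k1=z·y_n;  k2=λ(1+3/14z)y_n ⇒ h·k2=z(1+3/14z)y_n
  y_{n+1}/y_n = 1 − 4/15z + 19/15z(1+3/14z) = 1 + z + 19/70z²
  Hence R(z) = 1 + z + 19/70z².

Need |R(x)|<1, x<0.
x=-1.28: |R|=0.1647
R=1: x+19/70x²=0 ⇒ x=−70/19=-3.6842; min R=1−1/(4·19/70)=0.0789>−1
Confirm numerically:
  x=-2.292: |R|=0.13389 <1
  x=-1.575: |R|=0.09831 <1
  x=-1.524: |R|=0.10641 <1
  x=-4.051: |R|=1.40331 >1
  x=-3.994: |R|=1.33584 >1
  x=-3.784: |R|=1.10249 >1
So |R|<1 on (-3.6842, 0).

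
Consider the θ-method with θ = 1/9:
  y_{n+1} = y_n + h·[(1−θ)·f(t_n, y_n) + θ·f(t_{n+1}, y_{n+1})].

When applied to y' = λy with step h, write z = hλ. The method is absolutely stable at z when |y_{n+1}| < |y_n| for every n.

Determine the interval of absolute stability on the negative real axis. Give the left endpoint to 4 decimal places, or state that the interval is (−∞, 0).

(-2.5714, 0).

On y'=λy, z=hλ:
  y_{n+1} = y_n + z·[8/9·y_n + 1/9·y_{n+1}] ⇒ (1 − 1/9z)y_{n+1} = (1 + 8/9z)y_n
  ⇒ R(z) = (1 + 8/9z)/(1 − 1/9z).

Find x<0 with |R(x)|<1.
x=-1.13: |R|=0.0039
R=−1: 1+8/9x = −1+1/9x ⇒ -7/9x=2 ⇒ x=2/(-7/9)=-2.5714
Confirm numerically:
  x=-2.443: |R|=0.92144 <1
  x=-2.092: |R|=0.69744 <1
  x=-2.039: |R|=0.66238 <1
  x=-3.037: |R|=1.27075 >1
  x=-2.631: |R|=1.03585 >1
Interval (-2.5714, 0).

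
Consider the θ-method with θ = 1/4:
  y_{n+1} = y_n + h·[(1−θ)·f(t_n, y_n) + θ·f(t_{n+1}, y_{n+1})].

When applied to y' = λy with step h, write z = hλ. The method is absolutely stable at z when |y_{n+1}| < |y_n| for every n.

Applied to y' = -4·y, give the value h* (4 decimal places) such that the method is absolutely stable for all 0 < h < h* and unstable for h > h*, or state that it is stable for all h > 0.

With y'=λy (z=hλ):
  y_{n+1} = y_n + z·[3/4·y_n + 1/4·y_{n+1}] ⇒ (1 − 1/4z)y_{n+1} = (1 + 3/4z)y_n
  so R(z) = (1 + 3/4z)/(1 − 1/4z).

Solve |R(x)|<1 on ℝ⁻.
x=-1.26: |R|=0.0418
R=−1: 1+3/4x = −1+1/4x ⇒ -1/2x=2 ⇒ x=2/(-1/2)=-4.0000
Confirm numerically:
  x=-3.222: |R|=0.78455 <1
  x=-1.941: |R|=0.30685 <1
  x=-1.829: |R|=0.25510 <1
  x=-4.582: |R|=1.13563 >1
  x=-4.202: |R|=1.04926 >1
  x=-4.164: |R|=1.04018 >1
Interval (-4.0000, 0).

(-4.0000,0); λ=-4 ⇒ h* = (4)/4 = 1.0000.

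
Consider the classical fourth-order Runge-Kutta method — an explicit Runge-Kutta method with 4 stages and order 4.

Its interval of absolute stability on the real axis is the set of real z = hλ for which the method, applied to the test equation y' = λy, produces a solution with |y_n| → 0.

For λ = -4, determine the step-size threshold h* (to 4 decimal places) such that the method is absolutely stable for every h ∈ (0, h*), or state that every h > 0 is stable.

Set f=λy, z=hλ:
  order 4, 4-stage ⇒ R(z)=1+z+z^2/2+z^3/6+z^4/24
  (e.g. R(-1.63)=0.27079, |R|=0.27079)

Solve |R(x)|<1 on ℝ⁻.
x=-1.63: |R|=0.2708
|R(-2.8)|=1.0224 |R(-1.66)|=0.2718 |R(-1.53)|=0.2718
Bisect:
  x_lo=-3.0913 |R|=1.5683  x_hi=-0.3699 |R|=0.6909
  mid=-1.73059 |R|=0.27678 →hi
  mid=-2.41095 |R|=0.56751 →hi
  mid=-2.75113 |R|=0.94970 →hi
  mid=-2.92122 |R|=1.22503 →lo
  mid=-2.83617 |R|=1.07946 →lo
  mid=-2.79365 |R|=1.01267 →lo
  mid=-2.77239 |R|=0.98072 →hi
  mid=-2.78302 |R|=0.99658 →hi
  ...
  [-2.78535,-2.78518] ⇒ x*=-2.7853
So |R|<1 on (-2.7853, 0).

(-2.7853,0); λ=-4 ⇒ h* = 0.6963.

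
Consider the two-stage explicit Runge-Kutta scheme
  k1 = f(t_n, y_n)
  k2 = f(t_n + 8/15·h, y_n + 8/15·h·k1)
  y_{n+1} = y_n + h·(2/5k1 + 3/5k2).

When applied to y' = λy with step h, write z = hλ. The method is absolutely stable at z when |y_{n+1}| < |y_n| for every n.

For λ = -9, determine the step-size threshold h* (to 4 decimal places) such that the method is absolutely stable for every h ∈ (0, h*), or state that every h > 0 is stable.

(-3.1250,0); λ=-9 ⇒ h* = (25/8)/9 = 0.3472.

Test eqn y'=λy, z=hλ:
  k1=λy_n ⇒ h·k1=z·y_n;  k2=λ(1+8/15z)y_n ⇒ h·k2=z(1+8/15z)y_n
  y_{n+1}/y_n = 1 + 2/5z + 3/5z(1+8/15z) = 1 + z + 8/25z²
  R(z) = 1 + z + 8/25z².

Find x<0 with |R(x)|<1.
x=-1.71: |R|=0.2257
R=1: x+8/25x²=0 ⇒ x=−25/8=-3.1250; min R=1−1/(4·8/25)=0.2188>−1
Confirm numerically:
  x=-3.087: |R|=0.96246 <1
  x=-3.034: |R|=0.91165 <1
  x=-2.595: |R|=0.55989 <1
  x=-3.361: |R|=1.25382 >1
  x=-3.329: |R|=1.21732 >1
  x=-3.291: |R|=1.17482 >1
Interval (-3.1250, 0).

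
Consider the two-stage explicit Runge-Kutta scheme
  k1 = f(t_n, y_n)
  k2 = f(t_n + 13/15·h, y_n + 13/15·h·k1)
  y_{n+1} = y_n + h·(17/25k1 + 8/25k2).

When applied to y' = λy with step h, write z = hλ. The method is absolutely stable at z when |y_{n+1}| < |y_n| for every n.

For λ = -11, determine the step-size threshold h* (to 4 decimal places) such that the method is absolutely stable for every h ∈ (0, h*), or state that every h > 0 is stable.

Set f=λy, z=hλ:
  k1=λy_n ⇒ h·k1=z·y_n;  k2=λ(1+13/15z)y_n ⇒ h·k2=z(1+13/15z)y_n
  y_{n+1}/y_n = 1 + 17/25z + 8/25z(1+13/15z) = 1 + z + 104/375z²
  Hence R(z) = 1 + z + 104/375z².

Boundary: |R(x)|=1, x<0.
x=-0.41: |R|=0.6366
R=1: x+104/375x²=0 ⇒ x=−375/104=-3.6058; min R=1−1/(4·104/375)=0.0986>−1
Confirm numerically:
  x=-3.229: |R|=0.66260 <1
  x=-2.755: |R|=0.34997 <1
  x=-2.199: |R|=0.14207 <1
  x=-1.518: |R|=0.12107 <1
  x=-4.047: |R|=1.49522 >1
  x=-3.784: |R|=1.18704 >1
Interval (-3.6058, 0).

(-3.6058,0); λ=-11 ⇒ h* = (375/104)/11 = 0.3278.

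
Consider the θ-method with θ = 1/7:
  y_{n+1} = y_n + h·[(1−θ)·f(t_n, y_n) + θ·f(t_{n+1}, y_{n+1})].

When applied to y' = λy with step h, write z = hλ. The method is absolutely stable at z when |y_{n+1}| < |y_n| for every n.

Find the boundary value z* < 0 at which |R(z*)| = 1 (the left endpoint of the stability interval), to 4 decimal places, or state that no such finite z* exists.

Test eqn y'=λy, z=hλ:
  y_{n+1} = y_n + z·[6/7·y_n + 1/7·y_{n+1}] ⇒ (1 − 1/7z)y_{n+1} = (1 + 6/7z)y_n
  so R(z) = (1 + 6/7z)/(1 − 1/7z).

Boundary: |R(x)|=1, x<0.
x=-0.58: |R|=0.4644
R=−1: 1+6/7x = −1+1/7x ⇒ -5/7x=2 ⇒ x=2/(-5/7)=-2.8000
Confirm numerically:
  x=-2.350: |R|=0.75936 <1
  x=-1.609: |R|=0.30828 <1
  x=-1.241: |R|=0.05412 <1
  x=-3.216: |R|=1.20360 >1
  x=-3.110: |R|=1.15331 >1
  x=-2.830: |R|=1.01526 >1
Interval (-2.8000, 0).

z* = -2.8000.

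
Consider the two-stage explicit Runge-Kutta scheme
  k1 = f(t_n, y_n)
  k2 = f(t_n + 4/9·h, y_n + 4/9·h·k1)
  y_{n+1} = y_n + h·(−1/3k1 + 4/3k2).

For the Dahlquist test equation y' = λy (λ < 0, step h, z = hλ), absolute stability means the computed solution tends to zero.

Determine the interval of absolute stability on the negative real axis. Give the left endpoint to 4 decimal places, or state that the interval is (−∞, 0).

(-1.6875, 0).

On y'=λy, z=hλ:
  k1=λy_n ⇒ h·k1=z·y_n;  k2=λ(1+4/9z)y_n ⇒ h·k2=z(1+4/9z)y_n
  y_{n+1}/y_n = 1 − 1/3z + 4/3z(1+4/9z) = 1 + z + 16/27z²
  R(z) = 1 + z + 16/27z².

Need |R(x)|<1, x<0.
x=-0.53: |R|=0.6365
R=1: x+16/27x²=0 ⇒ x=−27/16=-1.6875; min R=1−1/(4·16/27)=0.5781>−1
Confirm numerically:
  x=-1.367: |R|=0.74037 <1
  x=-1.073: |R|=0.60927 <1
  x=-0.958: |R|=0.58586 <1
  x=-0.794: |R|=0.57959 <1
  x=-2.250: |R|=1.75000 >1
  x=-1.745: |R|=1.05946 >1
So |R|<1 on (-1.6875, 0).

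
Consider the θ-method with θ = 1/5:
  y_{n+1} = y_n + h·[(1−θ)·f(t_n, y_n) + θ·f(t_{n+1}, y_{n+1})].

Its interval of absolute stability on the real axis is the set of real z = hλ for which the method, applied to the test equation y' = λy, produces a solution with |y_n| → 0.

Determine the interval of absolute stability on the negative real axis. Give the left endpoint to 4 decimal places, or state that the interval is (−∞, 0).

Set f=λy, z=hλ:
  y_{n+1} = y_n + z·[4/5·y_n + 1/5·y_{n+1}] ⇒ (1 − 1/5z)y_{n+1} = (1 + 4/5z)y_n
  so R(z) = (1 + 4/5z)/(1 − 1/5z).

Solve |R(x)|<1 on ℝ⁻.
x=-1.71: |R|=0.2742
R=−1: 1+4/5x = −1+1/5x ⇒ -3/5x=2 ⇒ x=2/(-3/5)=-3.3333
Confirm numerically:
  x=-3.115: |R|=0.91929 <1
  x=-2.988: |R|=0.87031 <1
  x=-2.750: |R|=0.77419 <1
  x=-3.629: |R|=1.10279 >1
  x=-3.605: |R|=1.09471 >1
  x=-3.525: |R|=1.06745 >1
So |R|<1 on (-3.3333, 0).

z∈(-3.3333,0).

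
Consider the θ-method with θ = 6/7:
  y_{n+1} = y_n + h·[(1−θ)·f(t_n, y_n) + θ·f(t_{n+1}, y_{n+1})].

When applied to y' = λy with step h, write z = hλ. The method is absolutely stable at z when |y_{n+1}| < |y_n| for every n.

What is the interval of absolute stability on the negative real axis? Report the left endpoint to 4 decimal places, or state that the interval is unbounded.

(−∞, 0) — no finite endpoint.

Test eqn y'=λy, z=hλ:
  y_{n+1} = y_n + z·[1/7·y_n + 6/7·y_{n+1}] ⇒ (1 − 6/7z)y_{n+1} = (1 + 1/7z)y_n
  Hence R(z) = (1 + 1/7z)/(1 − 6/7z).

Find x<0 with |R(x)|<1.
x=-0.57: |R|=0.6171
x=-2: |R|=0.2632
x=-10: |R|=0.0448
x=-100: |R|=0.1532
θ=6/7≥1/2 ⇒ |1+1/7x|<|1−6/7x| ∀x<0 ⇒ unbounded interval.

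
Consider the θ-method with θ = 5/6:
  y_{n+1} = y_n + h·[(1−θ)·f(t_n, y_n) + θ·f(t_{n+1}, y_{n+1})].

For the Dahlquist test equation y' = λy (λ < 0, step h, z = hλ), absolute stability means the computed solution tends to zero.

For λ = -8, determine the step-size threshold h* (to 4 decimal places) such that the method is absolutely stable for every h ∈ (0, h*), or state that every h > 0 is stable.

unbounded; (−∞, 0). Any h>0 works for λ=-8.

With y'=λy (z=hλ):
  y_{n+1} = y_n + z·[1/6·y_n + 5/6·y_{n+1}] ⇒ (1 − 5/6z)y_{n+1} = (1 + 1/6z)y_n
  Hence R(z) = (1 + 1/6z)/(1 − 5/6z).

Need |R(x)|<1, x<0.
x=-0.83: |R|=0.5094
x=-2: |R|=0.2500
x=-10: |R|=0.0714
x=-100: |R|=0.1858
θ=5/6≥1/2 ⇒ |1+1/6x|<|1−5/6x| ∀x<0 ⇒ unbounded interval.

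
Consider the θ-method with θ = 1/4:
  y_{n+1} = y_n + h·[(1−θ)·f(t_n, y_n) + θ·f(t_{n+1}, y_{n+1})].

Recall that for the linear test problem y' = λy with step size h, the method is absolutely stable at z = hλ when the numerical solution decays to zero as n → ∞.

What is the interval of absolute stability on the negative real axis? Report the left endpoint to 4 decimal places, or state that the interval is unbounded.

On y'=λy, z=hλ:
  y_{n+1} = y_n + z·[3/4·y_n + 1/4·y_{n+1}] ⇒ (1 − 1/4z)y_{n+1} = (1 + 3/4z)y_n
  Hence R(z) = (1 + 3/4z)/(1 − 1/4z).

Find x<0 with |R(x)|<1.
x=-0.85: |R|=0.2990
R=−1: 1+3/4x = −1+1/4x ⇒ -1/2x=2 ⇒ x=2/(-1/2)=-4.0000
Confirm numerically:
  x=-3.922: |R|=0.98031 <1
  x=-2.524: |R|=0.54752 <1
  x=-1.755: |R|=0.21981 <1
  x=-4.186: |R|=1.04544 >1
  x=-4.065: |R|=1.01612 >1
So |R|<1 on (-4.0000, 0).

z∈(-4.0000,0).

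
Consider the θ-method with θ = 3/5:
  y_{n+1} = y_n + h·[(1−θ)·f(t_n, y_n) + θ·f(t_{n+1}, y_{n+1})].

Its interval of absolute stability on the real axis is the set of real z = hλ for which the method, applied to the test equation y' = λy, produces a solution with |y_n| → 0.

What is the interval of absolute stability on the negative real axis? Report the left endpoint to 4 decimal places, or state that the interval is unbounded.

Test eqn y'=λy, z=hλ:
  y_{n+1} = y_n + z·[2/5·y_n + 3/5·y_{n+1}] ⇒ (1 − 3/5z)y_{n+1} = (1 + 2/5z)y_n
  Hence R(z) = (1 + 2/5z)/(1 − 3/5z).

Find x<0 with |R(x)|<1.
x=-1.57: |R|=0.1916
x=-2: |R|=0.0909
x=-10: |R|=0.4286
x=-100: |R|=0.6393
θ=3/5≥1/2 ⇒ |1+2/5x|<|1−3/5x| ∀x<0 ⇒ interval (−∞,0).

unbounded; (−∞, 0).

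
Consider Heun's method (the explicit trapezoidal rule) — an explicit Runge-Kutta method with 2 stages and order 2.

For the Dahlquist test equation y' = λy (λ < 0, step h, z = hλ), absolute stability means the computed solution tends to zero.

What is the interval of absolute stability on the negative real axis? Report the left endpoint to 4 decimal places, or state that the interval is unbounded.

Set f=λy, z=hλ:
  order 2, 2-stage ⇒ R(z)=1+z+z^2/2
  (e.g. R(-0.51)=0.62005, |R|=0.62005)

Boundary: |R(x)|=1, x<0.
x=-0.51: |R|=0.6200
|R(-2.21)|=1.2320 |R(-1.51)|=0.6300 |R(-0.71)|=0.5421
Bisect:
  x_lo=-2.8628 |R|=2.2349  x_hi=-0.0959 |R|=0.9087
  mid=-1.47932 |R|=0.61487 →hi
  mid=-2.17104 |R|=1.18567 →lo
  mid=-1.82518 |R|=0.84046 →hi
  mid=-1.99811 |R|=0.99811 →hi
  mid=-2.08458 |R|=1.08815 →lo
  mid=-2.04135 |R|=1.04220 →lo
  mid=-2.01973 |R|=1.01992 →lo
  mid=-2.00892 |R|=1.00896 →lo
  ...
  [-2.00014,-1.99997] ⇒ x*=-2.0000
So |R|<1 on (-2.0000, 0).

z∈(-2.0000,0).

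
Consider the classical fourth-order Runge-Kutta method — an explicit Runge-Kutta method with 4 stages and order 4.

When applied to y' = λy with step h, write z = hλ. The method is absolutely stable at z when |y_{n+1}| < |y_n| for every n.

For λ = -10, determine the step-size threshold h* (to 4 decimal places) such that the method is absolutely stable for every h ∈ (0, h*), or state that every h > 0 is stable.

Set f=λy, z=hλ:
  order 4, 4-stage ⇒ R(z)=1+z+z^2/2+z^3/6+z^4/24
  (e.g. R(-1.41)=0.28154, |R|=0.28154)

Find x<0 with |R(x)|<1.
x=-1.41: |R|=0.2815
|R(-2.14)|=0.3903 |R(-1.21)|=0.3161 |R(-0.7)|=0.4978
Bisect:
  x_lo=-3.3212 |R|=2.1580  x_hi=-0.2080 |R|=0.8122
  mid=-1.76462 |R|=0.28053 →hi
  mid=-2.54293 |R|=0.69199 →hi
  mid=-2.93208 |R|=1.24483 →lo
  mid=-2.73751 |R|=0.93031 →hi
  mid=-2.83479 |R|=1.07723 →lo
  mid=-2.78615 |R|=1.00129 →lo
  mid=-2.76183 |R|=0.96519 →hi
  mid=-2.77399 |R|=0.98309 →hi
  mid=-2.78007 |R|=0.99215 →hi
  mid=-2.78311 |R|=0.99671 →hi
  ...
  [-2.78539,-2.78520] ⇒ x*=-2.7853
Stable set (-2.7853, 0).

(-2.7853,0); λ=-10 ⇒ h* = 0.2785.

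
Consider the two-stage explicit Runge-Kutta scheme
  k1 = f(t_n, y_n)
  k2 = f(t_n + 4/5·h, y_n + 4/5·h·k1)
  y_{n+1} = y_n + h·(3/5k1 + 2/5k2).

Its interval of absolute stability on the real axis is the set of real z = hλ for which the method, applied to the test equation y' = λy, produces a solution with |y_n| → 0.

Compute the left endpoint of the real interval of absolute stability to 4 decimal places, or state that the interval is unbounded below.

z* = -3.1250.

Test eqn y'=λy, z=hλ:
  k1=λy_n ⇒ h·k1=z·y_n;  k2=λ(1+4/5z)y_n ⇒ h·k2=z(1+4/5z)y_n
  y_{n+1}/y_n = 1 + 3/5z + 2/5z(1+4/5z) = 1 + z + 8/25z²
  so R(z) = 1 + z + 8/25z².

Boundary: |R(x)|=1, x<0.
x=-0.44: |R|=0.6220
R=1: x+8/25x²=0 ⇒ x=−25/8=-3.1250; min R=1−1/(4·8/25)=0.2188>−1
Confirm numerically:
  x=-3.067: |R|=0.94308 <1
  x=-2.042: |R|=0.29232 <1
  x=-1.762: |R|=0.23149 <1
  x=-1.378: |R|=0.22964 <1
  x=-3.651: |R|=1.61454 >1
  x=-3.486: |R|=1.40270 >1
  x=-3.323: |R|=1.21055 >1
Stable set (-3.1250, 0).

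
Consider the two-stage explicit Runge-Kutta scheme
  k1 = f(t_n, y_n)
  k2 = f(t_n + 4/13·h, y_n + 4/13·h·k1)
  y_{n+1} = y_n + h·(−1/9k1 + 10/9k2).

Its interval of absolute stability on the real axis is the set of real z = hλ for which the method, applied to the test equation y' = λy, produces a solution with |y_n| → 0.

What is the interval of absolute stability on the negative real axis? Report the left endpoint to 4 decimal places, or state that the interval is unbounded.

z∈(-2.9250,0).

Set f=λy, z=hλ:
  k1=λy_n ⇒ h·k1=z·y_n;  k2=λ(1+4/13z)y_n ⇒ h·k2=z(1+4/13z)y_n
  y_{n+1}/y_n = 1 − 1/9z + 10/9z(1+4/13z) = 1 + z + 40/117z²
  so R(z) = 1 + z + 40/117z².

Need |R(x)|<1, x<0.
x=-0.72: |R|=0.4572
R=1: x+40/117x²=0 ⇒ x=−117/40=-2.9250; min R=1−1/(4·40/117)=0.2687>−1
Confirm numerically:
  x=-2.387: |R|=0.56096 <1
  x=-2.330: |R|=0.52603 <1
  x=-1.319: |R|=0.27579 <1
  x=-1.265: |R|=0.28209 <1
  x=-3.149: |R|=1.24115 >1
  x=-3.021: |R|=1.09915 >1
  x=-2.950: |R|=1.02521 >1
Stable set (-2.9250, 0).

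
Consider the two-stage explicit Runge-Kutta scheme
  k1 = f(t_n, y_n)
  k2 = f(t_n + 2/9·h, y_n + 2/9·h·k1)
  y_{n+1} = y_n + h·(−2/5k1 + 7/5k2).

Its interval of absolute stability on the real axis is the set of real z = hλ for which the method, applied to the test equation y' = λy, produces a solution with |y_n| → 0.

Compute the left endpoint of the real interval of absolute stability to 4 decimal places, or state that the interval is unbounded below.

left endpoint -3.2143.

On y'=λy, z=hλ:
  k1=λy_n ⇒ h·k1=z·y_n;  k2=λ(1+2/9z)y_n ⇒ h·k2=z(1+2/9z)y_n
  y_{n+1}/y_n = 1 − 2/5z + 7/5z(1+2/9z) = 1 + z + 14/45z²
  R(z) = 1 + z + 14/45z².

Need |R(x)|<1, x<0.
x=-0.75: |R|=0.4250
R=1: x+14/45x²=0 ⇒ x=−45/14=-3.2143; min R=1−1/(4·14/45)=0.1964>−1
Confirm numerically:
  x=-2.530: |R|=0.46139 <1
  x=-2.351: |R|=0.36857 <1
  x=-1.932: |R|=0.22926 <1
  x=-1.458: |R|=0.20335 <1
  x=-3.579: |R|=1.40610 >1
  x=-3.514: |R|=1.32766 >1
  x=-3.466: |R|=1.27143 >1
So |R|<1 on (-3.2143, 0).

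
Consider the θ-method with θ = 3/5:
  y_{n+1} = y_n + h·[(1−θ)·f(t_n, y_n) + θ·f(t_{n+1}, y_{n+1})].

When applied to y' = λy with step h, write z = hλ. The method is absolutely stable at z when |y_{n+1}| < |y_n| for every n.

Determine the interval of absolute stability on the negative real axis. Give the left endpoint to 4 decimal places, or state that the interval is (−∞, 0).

unbounded; (−∞, 0).

With y'=λy (z=hλ):
  y_{n+1} = y_n + z·[2/5·y_n + 3/5·y_{n+1}] ⇒ (1 − 3/5z)y_{n+1} = (1 + 2/5z)y_n
  R(z) = (1 + 2/5z)/(1 − 3/5z).

Need |R(x)|<1, x<0.
x=-1.41: |R|=0.2362
x=-2: |R|=0.0909
x=-10: |R|=0.4286
x=-100: |R|=0.6393
θ=3/5≥1/2 ⇒ |1+2/5x|<|1−3/5x| ∀x<0 ⇒ interval (−∞,0).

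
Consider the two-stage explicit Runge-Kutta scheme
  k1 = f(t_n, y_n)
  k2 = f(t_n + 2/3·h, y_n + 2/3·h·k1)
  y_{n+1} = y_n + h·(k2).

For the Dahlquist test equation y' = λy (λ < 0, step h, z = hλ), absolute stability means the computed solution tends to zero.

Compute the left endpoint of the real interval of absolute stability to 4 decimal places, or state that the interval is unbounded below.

z* = -1.5000.

Test eqn y'=λy, z=hλ:
  k1=λy_n ⇒ h·k1=z·y_n;  k2=λ(1+2/3z)y_n ⇒ h·k2=z(1+2/3z)y_n
  y_{n+1}/y_n = 1 + z(1+2/3z) = 1 + z + 2/3z²
  ⇒ R(z) = 1 + z + 2/3z².

Boundary: |R(x)|=1, x<0.
x=-0.45: |R|=0.6850
R=1: x+2/3x²=0 ⇒ x=−3/2=-1.5000; min R=1−1/(4·2/3)=0.6250>−1
Confirm numerically:
  x=-1.450: |R|=0.95167 <1
  x=-1.041: |R|=0.68145 <1
  x=-0.929: |R|=0.64636 <1
  x=-0.831: |R|=0.62937 <1
  x=-1.993: |R|=1.65503 >1
  x=-1.605: |R|=1.11235 >1
  x=-1.559: |R|=1.06132 >1
Stable set (-1.5000, 0).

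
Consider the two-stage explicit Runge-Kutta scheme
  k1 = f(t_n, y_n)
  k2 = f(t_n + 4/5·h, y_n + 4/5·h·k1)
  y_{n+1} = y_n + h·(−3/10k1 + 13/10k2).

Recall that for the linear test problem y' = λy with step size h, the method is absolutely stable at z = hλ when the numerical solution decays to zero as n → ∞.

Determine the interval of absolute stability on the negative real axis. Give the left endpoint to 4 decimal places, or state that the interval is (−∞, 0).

On y'=λy, z=hλ:
  k1=λy_n ⇒ h·k1=z·y_n;  k2=λ(1+4/5z)y_n ⇒ h·k2=z(1+4/5z)y_n
  y_{n+1}/y_n = 1 − 3/10z + 13/10z(1+4/5z) = 1 + z + 26/25z²
  so R(z) = 1 + z + 26/25z².

Need |R(x)|<1, x<0.
x=-1.25: |R|=1.3750
R=1: x+26/25x²=0 ⇒ x=−25/26=-0.9615; min R=1−1/(4·26/25)=0.7596>−1
Confirm numerically:
  x=-0.646: |R|=0.78801 <1
  x=-0.597: |R|=0.77367 <1
  x=-0.492: |R|=0.75975 <1
  x=-0.418: |R|=0.76371 <1
  x=-1.446: |R|=1.72855 >1
  x=-1.050: |R|=1.09660 >1
Interval (-0.9615, 0).

(-0.9615, 0).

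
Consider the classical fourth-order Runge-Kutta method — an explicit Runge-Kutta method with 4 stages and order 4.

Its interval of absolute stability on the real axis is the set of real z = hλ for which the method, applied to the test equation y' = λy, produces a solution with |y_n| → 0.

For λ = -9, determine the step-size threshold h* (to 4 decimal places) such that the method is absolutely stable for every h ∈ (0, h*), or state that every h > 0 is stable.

(-2.7853,0); λ=-9 ⇒ h* = 0.3095.

With y'=λy (z=hλ):
  order 4, 4-stage ⇒ R(z)=1+z+z^2/2+z^3/6+z^4/24
  (e.g. R(-1.3)=0.29784, |R|=0.29784)

Boundary: |R(x)|=1, x<0.
x=-1.3: |R|=0.2978
|R(-2.64)|=0.8021 |R(-2.02)|=0.3402 |R(-1.28)|=0.3015
Bisect:
  x_lo=-3.1191 |R|=1.6315  x_hi=-0.3019 |R|=0.7395
  mid=-1.71049 |R|=0.27499 →hi
  mid=-2.41480 |R|=0.57076 →hi
  mid=-2.76696 |R|=0.97270 →hi
  mid=-2.94303 |R|=1.26506 →lo
  mid=-2.85499 |R|=1.11027 →lo
  mid=-2.81097 |R|=1.03941 →lo
  mid=-2.78897 |R|=1.00555 →lo
  ...
  [-2.78535,-2.78518] ⇒ x*=-2.7853
So |R|<1 on (-2.7853, 0).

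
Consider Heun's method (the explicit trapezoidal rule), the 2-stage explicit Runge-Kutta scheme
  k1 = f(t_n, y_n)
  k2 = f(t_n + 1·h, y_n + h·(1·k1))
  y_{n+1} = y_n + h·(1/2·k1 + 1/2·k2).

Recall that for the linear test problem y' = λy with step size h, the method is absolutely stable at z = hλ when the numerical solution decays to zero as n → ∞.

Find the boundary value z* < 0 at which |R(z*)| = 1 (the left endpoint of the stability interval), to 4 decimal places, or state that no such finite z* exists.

Test eqn y'=λy, z=hλ:
  order 2, 2-stage ⇒ R(z)=1+z+z^2/2
  (e.g. R(-1.75)=0.78125, |R|=0.78125)

Find x<0 with |R(x)|<1.
x=-1.75: |R|=0.7812
|R(-2)|=1.0000 |R(-1.83)|=0.8445 |R(-0.55)|=0.6013
Bisect:
  x_lo=-2.4301 |R|=1.5226  x_hi=-0.1552 |R|=0.8568
  mid=-1.29266 |R|=0.54282 →hi
  mid=-1.86138 |R|=0.87099 →hi
  mid=-2.14575 |R|=1.15637 →lo
  mid=-2.00357 |R|=1.00357 →lo
  mid=-1.93247 |R|=0.93475 →hi
  mid=-1.96802 |R|=0.96853 →hi
  mid=-1.98579 |R|=0.98589 →hi
  mid=-1.99468 |R|=0.99469 →hi
  mid=-1.99912 |R|=0.99912 →hi
  mid=-2.00134 |R|=1.00135 →lo
  ...
  [-2.00009,-1.99996] ⇒ x*=-2.0000
Stable set (-2.0000, 0).

z* = -2.0000.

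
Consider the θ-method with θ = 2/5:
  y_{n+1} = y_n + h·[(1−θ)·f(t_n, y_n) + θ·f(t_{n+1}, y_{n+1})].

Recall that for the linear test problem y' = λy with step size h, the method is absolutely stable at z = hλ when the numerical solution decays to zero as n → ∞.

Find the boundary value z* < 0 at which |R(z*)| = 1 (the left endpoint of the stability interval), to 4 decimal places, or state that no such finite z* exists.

On y'=λy, z=hλ:
  y_{n+1} = y_n + z·[3/5·y_n + 2/5·y_{n+1}] ⇒ (1 − 2/5z)y_{n+1} = (1 + 3/5z)y_n
  so R(z) = (1 + 3/5z)/(1 − 2/5z).

Boundary: |R(x)|=1, x<0.
x=-1.48: |R|=0.0704
R=−1: 1+3/5x = −1+2/5x ⇒ -1/5x=2 ⇒ x=2/(-1/5)=-10.0000
Confirm numerically:
  x=-8.943: |R|=0.95381 <1
  x=-8.382: |R|=0.92566 <1
  x=-6.935: |R|=0.83757 <1
  x=-10.579: |R|=1.02213 >1
  x=-10.493: |R|=1.01897 >1
So |R|<1 on (-10.0000, 0).

z* = -10.0000.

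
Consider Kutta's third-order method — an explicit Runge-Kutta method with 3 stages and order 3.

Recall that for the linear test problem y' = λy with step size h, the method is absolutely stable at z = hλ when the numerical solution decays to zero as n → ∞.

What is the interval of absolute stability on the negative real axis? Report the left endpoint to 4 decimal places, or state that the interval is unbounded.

On y'=λy, z=hλ:
  order 3, 3-stage ⇒ R(z)=1+z+z^2/2+z^3/6
  (e.g. R(-1.35)=0.15119, |R|=0.15119)

Need |R(x)|<1, x<0.
x=-1.35: |R|=0.1512
|R(-2.59)|=1.1316 |R(-0.92)|=0.3734 |R(-0.57)|=0.5616
Bisect:
  x_lo=-2.8287 |R|=1.6002  x_hi=-0.1008 |R|=0.9041
  mid=-1.46472 |R|=0.08425 →hi
  mid=-2.14670 |R|=0.49132 →hi
  mid=-2.48769 |R|=0.95927 →hi
  mid=-2.65818 |R|=1.25564 →lo
  mid=-2.57293 |R|=1.10174 →lo
  mid=-2.53031 |R|=1.02912 →lo
  mid=-2.50900 |R|=0.99385 →hi
  ...
  [-2.51283,-2.51266] ⇒ x*=-2.5127
So |R|<1 on (-2.5127, 0).

(-2.5127, 0).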